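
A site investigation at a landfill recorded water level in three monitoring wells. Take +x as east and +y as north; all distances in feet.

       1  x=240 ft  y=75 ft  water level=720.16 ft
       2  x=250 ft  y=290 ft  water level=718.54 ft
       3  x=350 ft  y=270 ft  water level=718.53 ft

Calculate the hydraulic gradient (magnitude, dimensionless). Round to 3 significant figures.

0.00763

Differences from 1: to 2 (Δx, Δy, Δh) = (10, 215, -1.62); to 3 = (110, 195, -1.63).
Solve a·Δx + b·Δy = Δh: det = 10·195 − 110·215 = -21700.
∂h/∂x = [(-1.62)·195 − (-1.63)·215] / -21700 = -0.001592
∂h/∂y = [10·(-1.63) − 110·(-1.62)] / -21700 = -0.007461
|∇h| = √(-0.001592² + -0.007461²) = 0.007629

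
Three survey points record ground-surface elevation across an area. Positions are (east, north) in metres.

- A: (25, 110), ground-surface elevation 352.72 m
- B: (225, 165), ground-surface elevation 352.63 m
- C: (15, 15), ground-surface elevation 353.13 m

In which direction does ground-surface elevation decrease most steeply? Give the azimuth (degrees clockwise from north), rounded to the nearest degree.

350°

Three-point gradient (reference A): Δ to B = (200, 55, -0.09), Δ to C = (-10, -95, +0.41).
∂z/∂x = +0.0007588, ∂z/∂y = -0.004396 (det = -18450).
Steepest decrease is along −∇f: components (-0.0007588 E, +0.004396 N).
Azimuth = atan2(-0.0007588, +0.004396) = 350.2° ≈ 350°.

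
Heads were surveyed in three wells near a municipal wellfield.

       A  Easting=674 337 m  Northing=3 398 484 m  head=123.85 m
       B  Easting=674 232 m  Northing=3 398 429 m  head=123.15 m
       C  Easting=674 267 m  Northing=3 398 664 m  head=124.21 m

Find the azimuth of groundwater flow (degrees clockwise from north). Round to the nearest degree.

With h = a·x + b·y + c and A as origin, the differences give:
  (-105)·a + (-55)·b = -0.70
  (-70)·a + 180·b = +0.36
Eliminate b (×180 and ×(-55), subtract): -22750·a = -106.200 → a = ∂h/∂x = +0.004668
Back-substitute: b = ∂h/∂y = +0.003815.
Flow direction (−∇h) has components (-0.004668 E, -0.003815 N).
Azimuth = atan2(E, N) = atan2(-0.004668, -0.003815) = 230.7° ≈ 231°.

231°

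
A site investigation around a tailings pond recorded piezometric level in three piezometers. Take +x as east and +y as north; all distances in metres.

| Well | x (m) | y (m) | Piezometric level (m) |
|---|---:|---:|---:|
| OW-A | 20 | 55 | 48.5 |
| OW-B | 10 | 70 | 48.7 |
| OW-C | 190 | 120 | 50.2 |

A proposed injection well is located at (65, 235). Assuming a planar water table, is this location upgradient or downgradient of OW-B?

upgradient

Differences from OW-A: to OW-B (Δx, Δy, Δh) = (-10, 15, +0.2); to OW-C = (170, 65, +1.7).
Determinant of the coordinate differences = (-10)·65 − 170·15 = -3200.
∂h/∂x = [(+0.2)·65 − (+1.7)·15] / -3200 = +0.003906
∂h/∂y = [(-10)·(+1.7) − 170·(+0.2)] / -3200 = +0.01594
Head at (65, 235) = 48.5 + (+0.003906)·(45) + (+0.01594)·(180) = 51.54 m.
That is higher than the 48.7 m at OW-B, so the point is upgradient.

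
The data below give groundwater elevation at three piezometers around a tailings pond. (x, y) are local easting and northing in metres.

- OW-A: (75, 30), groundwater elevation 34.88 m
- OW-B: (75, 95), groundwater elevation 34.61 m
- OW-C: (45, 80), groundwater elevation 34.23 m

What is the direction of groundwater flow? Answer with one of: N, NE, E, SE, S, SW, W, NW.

W

Taking OW-A as reference: OW-B−OW-A = (0, 65, -0.27); OW-C−OW-A = (-30, 50, -0.65).
Determinant of the coordinate differences = 0·50 − (-30)·65 = 1950.
∂h/∂x = [(-0.27)·50 − (-0.65)·65] / 1950 = +0.01474
∂h/∂y = [0·(-0.65) − (-30)·(-0.27)] / 1950 = -0.004154
Flow = −∇h = (-0.01474 east, +0.004154 north), which points west.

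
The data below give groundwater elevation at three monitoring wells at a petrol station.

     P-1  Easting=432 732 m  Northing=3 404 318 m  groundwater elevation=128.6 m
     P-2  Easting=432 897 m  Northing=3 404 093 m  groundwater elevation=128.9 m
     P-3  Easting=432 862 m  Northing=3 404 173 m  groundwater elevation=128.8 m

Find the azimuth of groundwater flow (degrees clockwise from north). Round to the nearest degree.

346°

Differences from P-1: to P-2 (Δx, Δy, Δh) = (165, -225, +0.3); to P-3 = (130, -145, +0.2).
Determinant of the coordinate differences = 165·(-145) − 130·(-225) = 5325.
∂h/∂x = [(+0.3)·(-145) − (+0.2)·(-225)] / 5325 = +0.0002817
∂h/∂y = [165·(+0.2) − 130·(+0.3)] / 5325 = -0.001127
Flow direction (−∇h) has components (-0.0002817 E, +0.001127 N).
Azimuth = atan2(E, N) = atan2(-0.0002817, +0.001127) = 346.0° ≈ 346°.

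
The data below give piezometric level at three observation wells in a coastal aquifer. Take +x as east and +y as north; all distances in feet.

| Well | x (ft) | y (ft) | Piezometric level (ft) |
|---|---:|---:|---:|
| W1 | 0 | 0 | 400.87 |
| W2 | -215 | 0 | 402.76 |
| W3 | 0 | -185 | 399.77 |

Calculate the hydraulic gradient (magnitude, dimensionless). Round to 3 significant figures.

0.0106

∂h/∂x = (402.76 − 400.87) / (-215 − 0) = -0.008791
∂h/∂y = (399.77 − 400.87) / (-185 − 0) = +0.005946
|∇h| = √(-0.008791² + 0.005946²) = 0.01061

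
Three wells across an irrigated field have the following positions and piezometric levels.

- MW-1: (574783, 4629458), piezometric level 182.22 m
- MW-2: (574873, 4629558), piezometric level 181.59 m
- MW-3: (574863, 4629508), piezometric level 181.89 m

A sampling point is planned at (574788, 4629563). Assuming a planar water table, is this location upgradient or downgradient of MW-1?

Taking MW-1 as reference: MW-2−MW-1 = (90, 100, -0.63); MW-3−MW-1 = (80, 50, -0.33).
Solve a·Δx + b·Δy = Δh: det = 90·50 − 80·100 = -3500.
∂h/∂x = [(-0.63)·50 − (-0.33)·100] / -3500 = -0.0004286
∂h/∂y = [90·(-0.33) − 80·(-0.63)] / -3500 = -0.005914
Head at (574788, 4629563) = 182.22 + (-0.0004286)·(5) + (-0.005914)·(105) = 181.60 m.
That is lower than the 182.22 m at MW-1, so the point is downgradient.

downgradient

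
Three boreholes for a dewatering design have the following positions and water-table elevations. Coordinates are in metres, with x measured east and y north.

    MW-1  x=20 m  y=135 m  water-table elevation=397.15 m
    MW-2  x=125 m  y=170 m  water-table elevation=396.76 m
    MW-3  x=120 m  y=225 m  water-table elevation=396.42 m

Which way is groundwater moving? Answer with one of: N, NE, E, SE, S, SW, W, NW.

Three-point gradient (reference MW-1): Δ to MW-2 = (105, 35, -0.39), Δ to MW-3 = (100, 90, -0.73).
∂h/∂x = -0.001605, ∂h/∂y = -0.006328 (det = 5950).
Flow = −∇h = (+0.001605 east, +0.006328 north), which points north.

N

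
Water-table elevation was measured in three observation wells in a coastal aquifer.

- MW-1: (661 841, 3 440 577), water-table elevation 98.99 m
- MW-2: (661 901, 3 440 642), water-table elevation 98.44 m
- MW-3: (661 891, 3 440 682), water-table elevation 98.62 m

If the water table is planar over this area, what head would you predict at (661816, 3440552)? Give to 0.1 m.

99.2 m

Taking MW-1 as reference: MW-2−MW-1 = (60, 65, -0.55); MW-3−MW-1 = (50, 105, -0.37).
Solve a·Δx + b·Δy = Δh: det = 60·105 − 50·65 = 3050.
∂h/∂x = [(-0.55)·105 − (-0.37)·65] / 3050 = -0.01105
∂h/∂y = [60·(-0.37) − 50·(-0.55)] / 3050 = +0.001738
h(661816, 3440552) = 98.99 + (-0.01105)·(-25) + (+0.001738)·(-25) = 98.99 +0.276 -0.043 = 99.223 m.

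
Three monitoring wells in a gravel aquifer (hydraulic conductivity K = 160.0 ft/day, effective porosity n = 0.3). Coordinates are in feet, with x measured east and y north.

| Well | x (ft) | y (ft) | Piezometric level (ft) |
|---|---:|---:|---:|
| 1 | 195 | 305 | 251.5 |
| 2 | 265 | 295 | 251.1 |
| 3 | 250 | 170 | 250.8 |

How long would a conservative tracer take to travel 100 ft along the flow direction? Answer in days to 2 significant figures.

Differences from 1: to 2 (Δx, Δy, Δh) = (70, -10, -0.4); to 3 = (55, -135, -0.7).
Determinant of the coordinate differences = 70·(-135) − 55·(-10) = -8900.
∂h/∂x = [(-0.4)·(-135) − (-0.7)·(-10)] / -8900 = -0.005281
∂h/∂y = [70·(-0.7) − 55·(-0.4)] / -8900 = +0.003034
|∇h| = √(-0.005281² + 0.003034²) = 0.00609
Seepage velocity v = K·i/n = 160.0 × 0.00609 / 0.3 = 3.248 ft/day.
t = 100 / 3.248 = 30.79 days.

31 days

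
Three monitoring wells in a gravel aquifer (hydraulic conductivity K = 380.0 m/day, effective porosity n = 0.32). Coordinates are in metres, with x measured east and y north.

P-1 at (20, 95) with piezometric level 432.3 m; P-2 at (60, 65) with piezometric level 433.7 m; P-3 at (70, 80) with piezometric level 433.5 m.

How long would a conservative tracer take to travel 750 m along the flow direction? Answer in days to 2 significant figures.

21 days

With h = a·x + b·y + c and P-1 as origin, the differences give:
  40·a + (-30)·b = +1.4
  50·a + (-15)·b = +1.2
Eliminate b (×(-15) and ×(-30), subtract): 900·a = 15.00 → a = ∂h/∂x = +0.01667
Back-substitute: b = ∂h/∂y = -0.02444.
|∇h| = √(0.01667² + -0.02444²) = 0.02958
Seepage velocity v = K·i/n = 380.0 × 0.02958 / 0.32 = 35.13 m/day.
t = 750 / 35.13 = 21.35 days.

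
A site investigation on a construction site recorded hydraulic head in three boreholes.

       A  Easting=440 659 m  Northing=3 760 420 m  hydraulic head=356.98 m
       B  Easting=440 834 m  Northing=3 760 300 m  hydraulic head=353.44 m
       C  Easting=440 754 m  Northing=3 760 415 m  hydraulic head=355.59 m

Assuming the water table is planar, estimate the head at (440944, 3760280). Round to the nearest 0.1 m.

351.7 m

With h = a·x + b·y + c and A as origin, the differences give:
  175·a + (-120)·b = -3.54
  95·a + (-5)·b = -1.39
Eliminate b (×(-5) and ×(-120), subtract): 10525·a = -149.100 → a = ∂h/∂x = -0.01417
Back-substitute: b = ∂h/∂y = +0.008841.
h(440944, 3760280) = 356.98 + (-0.01417)·(285) + (+0.008841)·(-140) = 356.98 -4.037 -1.238 = 351.705 m.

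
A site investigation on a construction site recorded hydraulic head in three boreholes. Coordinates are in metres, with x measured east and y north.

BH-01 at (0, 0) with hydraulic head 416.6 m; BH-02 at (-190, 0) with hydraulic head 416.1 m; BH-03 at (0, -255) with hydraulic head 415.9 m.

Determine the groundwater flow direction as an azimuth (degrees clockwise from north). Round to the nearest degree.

224°

∂h/∂x = (416.1 − 416.6) / (-190 − 0) = +0.002632
∂h/∂y = (415.9 − 416.6) / (-255 − 0) = +0.002745
Flow direction (−∇h) has components (-0.002632 E, -0.002745 N).
Azimuth = atan2(E, N) = atan2(-0.002632, -0.002745) = 223.8° ≈ 224°.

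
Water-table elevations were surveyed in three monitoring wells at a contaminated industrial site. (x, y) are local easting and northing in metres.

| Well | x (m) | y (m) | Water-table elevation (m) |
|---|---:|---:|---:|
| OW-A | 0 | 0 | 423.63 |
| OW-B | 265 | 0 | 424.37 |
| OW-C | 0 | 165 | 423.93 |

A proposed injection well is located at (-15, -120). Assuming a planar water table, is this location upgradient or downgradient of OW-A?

downgradient

∂h/∂x = (424.37 − 423.63) / (265 − 0) = +0.002792
∂h/∂y = (423.93 − 423.63) / (165 − 0) = +0.001818
Head at (-15, -120) = 423.63 + (+0.002792)·(-15) + (+0.001818)·(-120) = 423.37 m.
That is lower than the 423.63 m at OW-A, so the point is downgradient.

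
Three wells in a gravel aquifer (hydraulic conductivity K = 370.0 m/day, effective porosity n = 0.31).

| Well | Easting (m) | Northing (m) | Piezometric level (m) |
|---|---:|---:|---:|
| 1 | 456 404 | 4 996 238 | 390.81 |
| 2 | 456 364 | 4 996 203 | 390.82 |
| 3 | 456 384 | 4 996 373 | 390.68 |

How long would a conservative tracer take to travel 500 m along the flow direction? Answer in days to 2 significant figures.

410 days

Taking 1 as reference: 2−1 = (-40, -35, +0.01); 3−1 = (-20, 135, -0.13).
Determinant of the coordinate differences = (-40)·135 − (-20)·(-35) = -6100.
∂h/∂x = [(+0.01)·135 − (-0.13)·(-35)] / -6100 = +0.0005246
∂h/∂y = [(-40)·(-0.13) − (-20)·(+0.01)] / -6100 = -0.0008852
|∇h| = √(0.0005246² + -0.0008852²) = 0.001029
Seepage velocity v = K·i/n = 370.0 × 0.001029 / 0.31 = 1.228 m/day.
t = 500 / 1.228 = 407.2 days.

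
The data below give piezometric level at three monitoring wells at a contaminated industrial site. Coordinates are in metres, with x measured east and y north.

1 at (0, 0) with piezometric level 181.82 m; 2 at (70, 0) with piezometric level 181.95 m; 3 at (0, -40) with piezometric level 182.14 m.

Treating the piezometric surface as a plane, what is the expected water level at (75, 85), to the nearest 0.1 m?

181.3 m

∂h/∂x = (181.95 − 181.82) / (70 − 0) = +0.001857
∂h/∂y = (182.14 − 181.82) / (-40 − 0) = -0.008000
h(75, 85) = 181.82 + (+0.001857)·(75) + (-0.008000)·(85) = 181.82 +0.139 -0.680 = 181.279 m.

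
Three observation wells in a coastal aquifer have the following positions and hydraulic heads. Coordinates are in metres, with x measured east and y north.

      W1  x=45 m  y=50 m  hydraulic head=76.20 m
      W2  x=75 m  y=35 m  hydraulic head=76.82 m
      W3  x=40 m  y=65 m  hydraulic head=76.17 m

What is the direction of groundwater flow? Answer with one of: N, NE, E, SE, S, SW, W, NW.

W

Differences from W1: to W2 (Δx, Δy, Δh) = (30, -15, +0.62); to W3 = (-5, 15, -0.03).
Determinant of the coordinate differences = 30·15 − (-5)·(-15) = 375.
∂h/∂x = [(+0.62)·15 − (-0.03)·(-15)] / 375 = +0.02360
∂h/∂y = [30·(-0.03) − (-5)·(+0.62)] / 375 = +0.005867
Flow = −∇h = (-0.02360 east, -0.005867 north), which points west.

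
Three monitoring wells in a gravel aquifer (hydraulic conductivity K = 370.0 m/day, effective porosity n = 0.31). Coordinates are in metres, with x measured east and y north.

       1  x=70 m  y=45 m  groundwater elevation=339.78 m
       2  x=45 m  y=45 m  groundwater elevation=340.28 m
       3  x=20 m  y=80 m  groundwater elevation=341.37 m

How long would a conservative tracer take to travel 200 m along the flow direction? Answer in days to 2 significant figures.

With h = a·x + b·y + c and 1 as origin, the differences give:
  (-25)·a + 0·b = +0.50
  (-50)·a + 35·b = +1.59
Eliminate b (×35 and ×0, subtract): -875·a = 17.500 → a = ∂h/∂x = -0.02000
Back-substitute: b = ∂h/∂y = +0.01686.
|∇h| = √(-0.02000² + 0.01686²) = 0.02616
Seepage velocity v = K·i/n = 370.0 × 0.02616 / 0.31 = 31.22 m/day.
t = 200 / 31.22 = 6.406 days.

6.4 days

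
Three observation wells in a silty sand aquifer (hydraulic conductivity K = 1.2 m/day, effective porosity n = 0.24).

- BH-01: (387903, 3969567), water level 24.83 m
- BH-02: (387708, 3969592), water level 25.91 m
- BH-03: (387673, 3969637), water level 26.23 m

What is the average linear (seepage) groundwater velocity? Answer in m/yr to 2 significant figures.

11 m/yr

Taking BH-01 as reference: BH-02−BH-01 = (-195, 25, +1.08); BH-03−BH-01 = (-230, 70, +1.40).
Solve a·Δx + b·Δy = Δh: det = (-195)·70 − (-230)·25 = -7900.
∂h/∂x = [(+1.08)·70 − (+1.40)·25] / -7900 = -0.005139
∂h/∂y = [(-195)·(+1.40) − (-230)·(+1.08)] / -7900 = +0.003114
|∇h| = √(-0.005139² + 0.003114²) = 0.006009
Seepage velocity v = K·i/n = 1.2 × 0.006009 / 0.24 = 0.03004 m/day = 10.97 m/yr.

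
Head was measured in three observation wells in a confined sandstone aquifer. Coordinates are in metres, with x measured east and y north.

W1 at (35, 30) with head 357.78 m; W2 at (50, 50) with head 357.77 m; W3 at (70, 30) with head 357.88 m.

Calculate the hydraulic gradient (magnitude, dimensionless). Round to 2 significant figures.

With h = a·x + b·y + c and W1 as origin, the differences give:
  15·a + 20·b = -0.01
  35·a + 0·b = +0.10
Eliminate b (×0 and ×20, subtract): -700·a = -2.000 → a = ∂h/∂x = +0.002857
Back-substitute: b = ∂h/∂y = -0.002643.
|∇h| = √(0.002857² + -0.002643²) = 0.003892

0.0039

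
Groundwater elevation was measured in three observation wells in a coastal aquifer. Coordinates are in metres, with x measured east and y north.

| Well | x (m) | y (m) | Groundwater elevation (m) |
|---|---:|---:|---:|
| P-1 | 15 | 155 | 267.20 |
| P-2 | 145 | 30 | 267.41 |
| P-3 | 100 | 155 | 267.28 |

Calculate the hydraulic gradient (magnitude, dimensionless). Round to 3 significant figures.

Three-point gradient (reference P-1): Δ to P-2 = (130, -125, +0.21), Δ to P-3 = (85, 0, +0.08).
∂h/∂x = +0.0009412, ∂h/∂y = -0.0007012 (det = 10625).
|∇h| = √(0.0009412² + -0.0007012²) = 0.001174

0.00117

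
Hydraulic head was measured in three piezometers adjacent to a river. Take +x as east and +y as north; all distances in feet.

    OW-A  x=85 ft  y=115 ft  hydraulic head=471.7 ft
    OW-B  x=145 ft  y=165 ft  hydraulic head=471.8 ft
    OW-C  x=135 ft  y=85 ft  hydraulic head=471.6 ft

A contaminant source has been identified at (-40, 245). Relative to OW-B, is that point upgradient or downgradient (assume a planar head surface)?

upgradient

With h = a·x + b·y + c and OW-A as origin, the differences give:
  60·a + 50·b = +0.1
  50·a + (-30)·b = -0.1
Eliminate b (×(-30) and ×50, subtract): -4300·a = 2.00 → a = ∂h/∂x = -0.0004651
Back-substitute: b = ∂h/∂y = +0.002558.
Head at (-40, 245) = 471.7 + (-0.0004651)·(-125) + (+0.002558)·(130) = 472.09 ft.
That is higher than the 471.8 ft at OW-B, so the point is upgradient.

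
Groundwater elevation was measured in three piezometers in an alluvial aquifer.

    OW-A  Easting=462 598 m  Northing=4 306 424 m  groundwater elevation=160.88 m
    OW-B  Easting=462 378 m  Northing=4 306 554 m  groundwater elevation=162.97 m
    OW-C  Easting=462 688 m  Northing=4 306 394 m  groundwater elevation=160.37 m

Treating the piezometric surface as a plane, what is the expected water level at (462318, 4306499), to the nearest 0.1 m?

Three-point gradient (reference OW-A): Δ to OW-B = (-220, 130, +2.09), Δ to OW-C = (90, -30, -0.51).
∂h/∂x = -0.0007059, ∂h/∂y = +0.01488 (det = -5100).
h(462318, 4306499) = 160.88 + (-0.0007059)·(-280) + (+0.01488)·(75) = 160.88 +0.198 +1.116 = 162.194 m.

162.2 m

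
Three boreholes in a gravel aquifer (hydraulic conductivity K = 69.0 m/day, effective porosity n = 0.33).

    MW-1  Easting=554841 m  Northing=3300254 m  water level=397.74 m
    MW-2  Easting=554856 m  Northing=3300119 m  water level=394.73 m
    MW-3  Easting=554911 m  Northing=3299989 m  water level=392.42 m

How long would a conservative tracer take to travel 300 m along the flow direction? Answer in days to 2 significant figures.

Taking MW-1 as reference: MW-2−MW-1 = (15, -135, -3.01); MW-3−MW-1 = (70, -265, -5.32).
Solve a·Δx + b·Δy = Δh: det = 15·(-265) − 70·(-135) = 5475.
∂h/∂x = [(-3.01)·(-265) − (-5.32)·(-135)] / 5475 = +0.01451
∂h/∂y = [15·(-5.32) − 70·(-3.01)] / 5475 = +0.02391
|∇h| = √(0.01451² + 0.02391²) = 0.02797
Seepage velocity v = K·i/n = 69.0 × 0.02797 / 0.33 = 5.848 m/day.
t = 300 / 5.848 = 51.3 days.

51 days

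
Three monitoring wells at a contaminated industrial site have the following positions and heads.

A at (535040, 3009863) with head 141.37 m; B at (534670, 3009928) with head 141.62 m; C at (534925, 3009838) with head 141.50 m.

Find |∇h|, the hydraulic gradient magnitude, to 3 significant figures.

0.00145

With h = a·x + b·y + c and A as origin, the differences give:
  (-370)·a + 65·b = +0.25
  (-115)·a + (-25)·b = +0.13
Eliminate b (×(-25) and ×65, subtract): 16725·a = -14.700 → a = ∂h/∂x = -0.0008789
Back-substitute: b = ∂h/∂y = -0.001157.
|∇h| = √(-0.0008789² + -0.001157²) = 0.001453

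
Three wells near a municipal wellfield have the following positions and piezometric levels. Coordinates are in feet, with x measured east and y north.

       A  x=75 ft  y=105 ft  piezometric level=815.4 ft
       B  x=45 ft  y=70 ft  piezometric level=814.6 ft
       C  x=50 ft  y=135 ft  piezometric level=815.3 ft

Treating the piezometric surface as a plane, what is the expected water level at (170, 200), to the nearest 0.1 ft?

Taking A as reference: B−A = (-30, -35, -0.8); C−A = (-25, 30, -0.1).
Determinant of the coordinate differences = (-30)·30 − (-25)·(-35) = -1775.
∂h/∂x = [(-0.8)·30 − (-0.1)·(-35)] / -1775 = +0.01549
∂h/∂y = [(-30)·(-0.1) − (-25)·(-0.8)] / -1775 = +0.009577
h(170, 200) = 815.4 + (+0.01549)·(95) + (+0.009577)·(95) = 815.4 +1.472 +0.910 = 817.782 ft.

817.8 ft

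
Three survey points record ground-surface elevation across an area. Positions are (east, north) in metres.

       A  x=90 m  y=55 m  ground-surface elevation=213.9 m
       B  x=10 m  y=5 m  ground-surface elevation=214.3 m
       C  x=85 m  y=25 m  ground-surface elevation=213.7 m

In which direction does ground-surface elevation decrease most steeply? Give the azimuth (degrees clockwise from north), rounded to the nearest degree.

129°

With z = a·x + b·y + c and A as origin, the differences give:
  (-80)·a + (-50)·b = +0.4
  (-5)·a + (-30)·b = -0.2
Eliminate b (×(-30) and ×(-50), subtract): 2150·a = -22.00 → a = ∂z/∂x = -0.01023
Back-substitute: b = ∂z/∂y = +0.008372.
Steepest decrease is along −∇f: components (+0.01023 E, -0.008372 N).
Azimuth = atan2(+0.01023, -0.008372) = 129.3° ≈ 129°.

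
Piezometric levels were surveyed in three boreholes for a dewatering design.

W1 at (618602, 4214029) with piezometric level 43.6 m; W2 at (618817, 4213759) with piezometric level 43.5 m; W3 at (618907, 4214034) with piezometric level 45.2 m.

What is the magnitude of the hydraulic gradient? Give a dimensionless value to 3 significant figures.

0.00685

Taking W1 as reference: W2−W1 = (215, -270, -0.1); W3−W1 = (305, 5, +1.6).
Determinant of the coordinate differences = 215·5 − 305·(-270) = 83425.
∂h/∂x = [(-0.1)·5 − (+1.6)·(-270)] / 83425 = +0.005172
∂h/∂y = [215·(+1.6) − 305·(-0.1)] / 83425 = +0.004489
|∇h| = √(0.005172² + 0.004489²) = 0.006848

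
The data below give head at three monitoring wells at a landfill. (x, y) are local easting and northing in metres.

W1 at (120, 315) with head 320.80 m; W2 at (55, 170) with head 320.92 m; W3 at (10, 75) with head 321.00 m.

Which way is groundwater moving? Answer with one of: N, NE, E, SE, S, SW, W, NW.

Differences from W1: to W2 (Δx, Δy, Δh) = (-65, -145, +0.12); to W3 = (-110, -240, +0.20).
Solve a·Δx + b·Δy = Δh: det = (-65)·(-240) − (-110)·(-145) = -350.
∂h/∂x = [(+0.12)·(-240) − (+0.20)·(-145)] / -350 = -0.0005714
∂h/∂y = [(-65)·(+0.20) − (-110)·(+0.12)] / -350 = -0.0005714
Flow = −∇h = (+0.0005714 east, +0.0005714 north), which points northeast.

NE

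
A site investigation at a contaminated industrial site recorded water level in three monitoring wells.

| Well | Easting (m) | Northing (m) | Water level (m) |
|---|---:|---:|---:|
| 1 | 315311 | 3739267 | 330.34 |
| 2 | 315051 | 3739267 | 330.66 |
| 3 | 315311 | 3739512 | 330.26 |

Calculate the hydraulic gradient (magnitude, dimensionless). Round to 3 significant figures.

0.00127

∂h/∂x = (330.66 − 330.34) / (315051 − 315311) = -0.001231
∂h/∂y = (330.26 − 330.34) / (3739512 − 3739267) = -0.0003265
|∇h| = √(-0.001231² + -0.0003265²) = 0.001274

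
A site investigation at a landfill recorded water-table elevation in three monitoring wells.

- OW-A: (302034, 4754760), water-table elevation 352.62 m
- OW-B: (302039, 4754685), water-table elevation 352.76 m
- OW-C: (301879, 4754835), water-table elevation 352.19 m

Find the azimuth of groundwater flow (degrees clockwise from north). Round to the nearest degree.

Differences from OW-A: to OW-B (Δx, Δy, Δh) = (5, -75, +0.14); to OW-C = (-155, 75, -0.43).
Solve a·Δx + b·Δy = Δh: det = 5·75 − (-155)·(-75) = -11250.
∂h/∂x = [(+0.14)·75 − (-0.43)·(-75)] / -11250 = +0.001933
∂h/∂y = [5·(-0.43) − (-155)·(+0.14)] / -11250 = -0.001738
Flow direction (−∇h) has components (-0.001933 E, +0.001738 N).
Azimuth = atan2(E, N) = atan2(-0.001933, +0.001738) = 312.0° ≈ 312°.

312°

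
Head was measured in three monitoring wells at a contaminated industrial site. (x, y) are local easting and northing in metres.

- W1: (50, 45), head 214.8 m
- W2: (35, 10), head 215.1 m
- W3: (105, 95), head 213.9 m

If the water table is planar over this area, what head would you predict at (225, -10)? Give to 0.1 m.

212.5 m

Three-point gradient (reference W1): Δ to W2 = (-15, -35, +0.3), Δ to W3 = (55, 50, -0.9).
∂h/∂x = -0.01404, ∂h/∂y = -0.002553 (det = 1175).
h(225, -10) = 214.8 + (-0.01404)·(175) + (-0.002553)·(-55) = 214.8 -2.457 +0.140 = 212.483 m.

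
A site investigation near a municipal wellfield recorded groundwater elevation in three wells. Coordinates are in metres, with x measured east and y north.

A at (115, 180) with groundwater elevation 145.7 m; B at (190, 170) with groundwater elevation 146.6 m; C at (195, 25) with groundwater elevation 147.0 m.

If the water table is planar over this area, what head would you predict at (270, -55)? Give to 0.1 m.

Differences from A: to B (Δx, Δy, Δh) = (75, -10, +0.9); to C = (80, -155, +1.3).
Determinant of the coordinate differences = 75·(-155) − 80·(-10) = -10825.
∂h/∂x = [(+0.9)·(-155) − (+1.3)·(-10)] / -10825 = +0.01169
∂h/∂y = [75·(+1.3) − 80·(+0.9)] / -10825 = -0.002356
h(270, -55) = 145.7 + (+0.01169)·(155) + (-0.002356)·(-235) = 145.7 +1.811 +0.554 = 148.065 m.

148.1 m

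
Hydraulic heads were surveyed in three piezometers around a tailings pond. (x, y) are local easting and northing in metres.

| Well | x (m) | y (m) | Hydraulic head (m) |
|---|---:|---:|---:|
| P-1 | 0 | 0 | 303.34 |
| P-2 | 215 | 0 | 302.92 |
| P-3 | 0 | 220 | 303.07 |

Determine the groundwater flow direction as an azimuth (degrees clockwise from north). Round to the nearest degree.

058°

∂h/∂x = (302.92 − 303.34) / (215 − 0) = -0.001953
∂h/∂y = (303.07 − 303.34) / (220 − 0) = -0.001227
Flow direction (−∇h) has components (+0.001953 E, +0.001227 N).
Azimuth = atan2(E, N) = atan2(+0.001953, +0.001227) = 57.9° ≈ 058°.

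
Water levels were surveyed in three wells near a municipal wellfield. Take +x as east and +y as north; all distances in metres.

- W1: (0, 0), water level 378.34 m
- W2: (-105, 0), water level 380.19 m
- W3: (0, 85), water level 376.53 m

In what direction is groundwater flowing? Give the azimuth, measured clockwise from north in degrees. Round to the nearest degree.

∂h/∂x = (380.19 − 378.34) / (-105 − 0) = -0.01762
∂h/∂y = (376.53 − 378.34) / (85 − 0) = -0.02129
Flow direction (−∇h) has components (+0.01762 E, +0.02129 N).
Azimuth = atan2(E, N) = atan2(+0.01762, +0.02129) = 39.6° ≈ 040°.

040°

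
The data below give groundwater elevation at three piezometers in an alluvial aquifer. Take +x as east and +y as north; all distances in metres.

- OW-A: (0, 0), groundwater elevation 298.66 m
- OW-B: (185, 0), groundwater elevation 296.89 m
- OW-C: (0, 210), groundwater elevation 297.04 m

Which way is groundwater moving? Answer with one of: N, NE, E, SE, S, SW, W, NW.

NE

∂h/∂x = (296.89 − 298.66) / (185 − 0) = -0.009568
∂h/∂y = (297.04 − 298.66) / (210 − 0) = -0.007714
Flow = −∇h = (+0.009568 east, +0.007714 north), which points northeast.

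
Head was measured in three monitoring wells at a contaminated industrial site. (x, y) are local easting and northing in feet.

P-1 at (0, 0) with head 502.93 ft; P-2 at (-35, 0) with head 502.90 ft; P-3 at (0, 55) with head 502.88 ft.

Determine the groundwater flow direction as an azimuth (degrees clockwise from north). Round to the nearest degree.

∂h/∂x = (502.90 − 502.93) / (-35 − 0) = +0.0008571
∂h/∂y = (502.88 − 502.93) / (55 − 0) = -0.0009091
Flow direction (−∇h) has components (-0.0008571 E, +0.0009091 N).
Azimuth = atan2(E, N) = atan2(-0.0008571, +0.0009091) = 316.7° ≈ 317°.

317°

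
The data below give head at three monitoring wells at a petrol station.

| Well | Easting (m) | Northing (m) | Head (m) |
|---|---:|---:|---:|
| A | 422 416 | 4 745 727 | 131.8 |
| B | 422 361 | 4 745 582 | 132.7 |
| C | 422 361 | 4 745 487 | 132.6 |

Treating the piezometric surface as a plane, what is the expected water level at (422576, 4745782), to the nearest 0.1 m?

Differences from A: to B (Δx, Δy, Δh) = (-55, -145, +0.9); to C = (-55, -240, +0.8).
Determinant of the coordinate differences = (-55)·(-240) − (-55)·(-145) = 5225.
∂h/∂x = [(+0.9)·(-240) − (+0.8)·(-145)] / 5225 = -0.01914
∂h/∂y = [(-55)·(+0.8) − (-55)·(+0.9)] / 5225 = +0.001053
h(422576, 4745782) = 131.8 + (-0.01914)·(160) + (+0.001053)·(55) = 131.8 -3.062 +0.058 = 128.796 m.

128.8 m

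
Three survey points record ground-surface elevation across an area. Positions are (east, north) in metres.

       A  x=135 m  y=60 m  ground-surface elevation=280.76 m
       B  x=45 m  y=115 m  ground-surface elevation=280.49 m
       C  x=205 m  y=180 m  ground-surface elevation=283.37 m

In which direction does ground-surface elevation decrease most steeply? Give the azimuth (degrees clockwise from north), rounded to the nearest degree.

Differences from A: to B (Δx, Δy, Δh) = (-90, 55, -0.27); to C = (70, 120, +2.61).
Determinant of the coordinate differences = (-90)·120 − 70·55 = -14650.
∂z/∂x = [(-0.27)·120 − (+2.61)·55] / -14650 = +0.01201
∂z/∂y = [(-90)·(+2.61) − 70·(-0.27)] / -14650 = +0.01474
Steepest decrease is along −∇f: components (-0.01201 E, -0.01474 N).
Azimuth = atan2(-0.01201, -0.01474) = 219.2° ≈ 219°.

219°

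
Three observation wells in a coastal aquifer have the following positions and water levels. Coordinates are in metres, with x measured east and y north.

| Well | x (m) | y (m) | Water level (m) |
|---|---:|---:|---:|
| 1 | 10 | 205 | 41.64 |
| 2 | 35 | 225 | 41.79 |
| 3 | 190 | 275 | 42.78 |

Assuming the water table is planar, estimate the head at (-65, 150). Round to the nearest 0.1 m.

41.2 m

Three-point gradient (reference 1): Δ to 2 = (25, 20, +0.15), Δ to 3 = (180, 70, +1.14).
∂h/∂x = +0.006649, ∂h/∂y = -0.0008108 (det = -1850).
h(-65, 150) = 41.64 + (+0.006649)·(-75) + (-0.0008108)·(-55) = 41.64 -0.499 +0.045 = 41.186 m.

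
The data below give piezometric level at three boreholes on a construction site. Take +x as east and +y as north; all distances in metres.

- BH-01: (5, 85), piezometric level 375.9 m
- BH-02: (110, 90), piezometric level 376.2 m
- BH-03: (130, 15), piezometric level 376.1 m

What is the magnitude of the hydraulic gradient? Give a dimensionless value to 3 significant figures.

With h = a·x + b·y + c and BH-01 as origin, the differences give:
  105·a + 5·b = +0.3
  125·a + (-70)·b = +0.2
Eliminate b (×(-70) and ×5, subtract): -7975·a = -22.00 → a = ∂h/∂x = +0.002759
Back-substitute: b = ∂h/∂y = +0.002069.
|∇h| = √(0.002759² + 0.002069²) = 0.003449

0.00345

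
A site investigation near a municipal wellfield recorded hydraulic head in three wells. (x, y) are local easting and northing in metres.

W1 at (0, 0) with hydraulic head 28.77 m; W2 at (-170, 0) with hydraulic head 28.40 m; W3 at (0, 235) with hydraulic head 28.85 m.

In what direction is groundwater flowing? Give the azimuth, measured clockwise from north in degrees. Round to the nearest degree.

∂h/∂x = (28.40 − 28.77) / (-170 − 0) = +0.002176
∂h/∂y = (28.85 − 28.77) / (235 − 0) = +0.0003404
Flow direction (−∇h) has components (-0.002176 E, -0.0003404 N).
Azimuth = atan2(E, N) = atan2(-0.002176, -0.0003404) = 261.1° ≈ 261°.

261°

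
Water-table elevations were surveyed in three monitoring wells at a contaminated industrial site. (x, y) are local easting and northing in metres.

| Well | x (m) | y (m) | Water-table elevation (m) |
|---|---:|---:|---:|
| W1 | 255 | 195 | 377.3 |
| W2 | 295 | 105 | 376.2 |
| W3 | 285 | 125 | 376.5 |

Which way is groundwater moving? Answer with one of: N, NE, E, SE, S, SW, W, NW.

Differences from W1: to W2 (Δx, Δy, Δh) = (40, -90, -1.1); to W3 = (30, -70, -0.8).
Solve a·Δx + b·Δy = Δh: det = 40·(-70) − 30·(-90) = -100.
∂h/∂x = [(-1.1)·(-70) − (-0.8)·(-90)] / -100 = -0.05000
∂h/∂y = [40·(-0.8) − 30·(-1.1)] / -100 = -0.01000
Flow = −∇h = (+0.05000 east, +0.01000 north), which points east.

E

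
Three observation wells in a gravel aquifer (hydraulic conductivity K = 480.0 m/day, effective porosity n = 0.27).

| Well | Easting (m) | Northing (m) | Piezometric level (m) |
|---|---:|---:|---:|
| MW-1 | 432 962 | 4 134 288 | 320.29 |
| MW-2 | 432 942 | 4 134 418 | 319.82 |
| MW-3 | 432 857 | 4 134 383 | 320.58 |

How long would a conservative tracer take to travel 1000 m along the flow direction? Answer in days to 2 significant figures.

Three-point gradient (reference MW-1): Δ to MW-2 = (-20, 130, -0.47), Δ to MW-3 = (-105, 95, +0.29).
∂h/∂x = -0.007009, ∂h/∂y = -0.004694 (det = 11750).
|∇h| = √(-0.007009² + -0.004694²) = 0.008436
Seepage velocity v = K·i/n = 480.0 × 0.008436 / 0.27 = 15 m/day.
t = 1000 / 15 = 66.67 days.

67 days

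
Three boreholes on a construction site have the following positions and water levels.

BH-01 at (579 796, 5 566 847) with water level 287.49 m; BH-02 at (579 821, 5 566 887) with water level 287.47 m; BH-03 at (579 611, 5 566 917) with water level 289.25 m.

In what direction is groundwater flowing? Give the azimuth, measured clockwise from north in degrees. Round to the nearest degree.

Taking BH-01 as reference: BH-02−BH-01 = (25, 40, -0.02); BH-03−BH-01 = (-185, 70, +1.76).
Determinant of the coordinate differences = 25·70 − (-185)·40 = 9150.
∂h/∂x = [(-0.02)·70 − (+1.76)·40] / 9150 = -0.007847
∂h/∂y = [25·(+1.76) − (-185)·(-0.02)] / 9150 = +0.004404
Flow direction (−∇h) has components (+0.007847 E, -0.004404 N).
Azimuth = atan2(E, N) = atan2(+0.007847, -0.004404) = 119.3° ≈ 119°.

119°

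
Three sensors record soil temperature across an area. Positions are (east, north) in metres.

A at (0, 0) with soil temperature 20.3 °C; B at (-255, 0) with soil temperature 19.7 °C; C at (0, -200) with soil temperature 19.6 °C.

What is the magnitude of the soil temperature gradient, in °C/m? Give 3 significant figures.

0.00422 °C/m

∂T/∂x = (19.7 − 20.3) / (-255 − 0) = +0.002353
∂T/∂y = (19.6 − 20.3) / (-200 − 0) = +0.003500
|∇f| = √(0.002353² + 0.003500²) = 0.004217 °C/m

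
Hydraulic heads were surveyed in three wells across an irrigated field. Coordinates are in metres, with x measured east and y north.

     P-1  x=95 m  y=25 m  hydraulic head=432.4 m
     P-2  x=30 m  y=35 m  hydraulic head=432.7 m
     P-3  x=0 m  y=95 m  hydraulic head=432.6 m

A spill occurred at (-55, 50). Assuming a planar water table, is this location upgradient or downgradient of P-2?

upgradient

With h = a·x + b·y + c and P-1 as origin, the differences give:
  (-65)·a + 10·b = +0.3
  (-95)·a + 70·b = +0.2
Eliminate b (×70 and ×10, subtract): -3600·a = 19.00 → a = ∂h/∂x = -0.005278
Back-substitute: b = ∂h/∂y = -0.004306.
Head at (-55, 50) = 432.4 + (-0.005278)·(-150) + (-0.004306)·(25) = 433.08 m.
That is higher than the 432.7 m at P-2, so the point is upgradient.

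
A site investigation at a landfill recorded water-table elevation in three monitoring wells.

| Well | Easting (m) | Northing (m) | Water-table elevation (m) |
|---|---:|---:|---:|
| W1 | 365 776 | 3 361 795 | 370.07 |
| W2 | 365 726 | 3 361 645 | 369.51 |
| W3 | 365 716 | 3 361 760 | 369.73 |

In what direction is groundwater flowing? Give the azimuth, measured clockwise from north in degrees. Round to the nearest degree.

With h = a·x + b·y + c and W1 as origin, the differences give:
  (-50)·a + (-150)·b = -0.56
  (-60)·a + (-35)·b = -0.34
Eliminate b (×(-35) and ×(-150), subtract): -7250·a = -31.400 → a = ∂h/∂x = +0.004331
Back-substitute: b = ∂h/∂y = +0.002290.
Flow direction (−∇h) has components (-0.004331 E, -0.002290 N).
Azimuth = atan2(E, N) = atan2(-0.004331, -0.002290) = 242.1° ≈ 242°.

242°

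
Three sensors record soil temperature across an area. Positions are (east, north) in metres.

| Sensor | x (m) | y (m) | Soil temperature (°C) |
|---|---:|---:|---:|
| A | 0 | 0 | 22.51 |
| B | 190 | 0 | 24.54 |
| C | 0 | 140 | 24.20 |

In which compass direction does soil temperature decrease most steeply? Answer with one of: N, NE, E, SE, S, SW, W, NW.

SW

∂T/∂x = (24.54 − 22.51) / (190 − 0) = +0.01068
∂T/∂y = (24.20 − 22.51) / (140 − 0) = +0.01207
Steepest decrease is along −∇f = (-0.01068 E, -0.01207 N) → southwest.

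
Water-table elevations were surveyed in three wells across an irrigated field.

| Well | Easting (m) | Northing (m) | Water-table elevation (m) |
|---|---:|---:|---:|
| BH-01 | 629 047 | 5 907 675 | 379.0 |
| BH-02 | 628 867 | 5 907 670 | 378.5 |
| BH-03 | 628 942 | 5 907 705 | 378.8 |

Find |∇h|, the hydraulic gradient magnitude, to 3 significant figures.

0.00388

Taking BH-01 as reference: BH-02−BH-01 = (-180, -5, -0.5); BH-03−BH-01 = (-105, 30, -0.2).
Solve a·Δx + b·Δy = Δh: det = (-180)·30 − (-105)·(-5) = -5925.
∂h/∂x = [(-0.5)·30 − (-0.2)·(-5)] / -5925 = +0.002700
∂h/∂y = [(-180)·(-0.2) − (-105)·(-0.5)] / -5925 = +0.002785
|∇h| = √(0.002700² + 0.002785²) = 0.003879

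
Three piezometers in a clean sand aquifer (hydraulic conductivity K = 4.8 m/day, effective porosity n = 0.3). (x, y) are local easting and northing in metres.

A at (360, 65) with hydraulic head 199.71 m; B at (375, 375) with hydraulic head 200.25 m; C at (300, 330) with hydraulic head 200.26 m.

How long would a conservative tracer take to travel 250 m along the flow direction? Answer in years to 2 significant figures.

20 years

With h = a·x + b·y + c and A as origin, the differences give:
  15·a + 310·b = +0.54
  (-60)·a + 265·b = +0.55
Eliminate b (×265 and ×310, subtract): 22575·a = -27.400 → a = ∂h/∂x = -0.001214
Back-substitute: b = ∂h/∂y = +0.001801.
|∇h| = √(-0.001214² + 0.001801²) = 0.002172
Seepage velocity v = K·i/n = 4.8 × 0.002172 / 0.3 = 0.03475 m/day.
t = 250 / 0.03475 = 7194 days = 19.7 years.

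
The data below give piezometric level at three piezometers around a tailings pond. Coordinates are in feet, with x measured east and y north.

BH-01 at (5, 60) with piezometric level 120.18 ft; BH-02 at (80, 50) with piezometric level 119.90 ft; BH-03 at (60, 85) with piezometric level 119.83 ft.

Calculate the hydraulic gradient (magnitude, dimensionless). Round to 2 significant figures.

Differences from BH-01: to BH-02 (Δx, Δy, Δh) = (75, -10, -0.28); to BH-03 = (55, 25, -0.35).
Solve a·Δx + b·Δy = Δh: det = 75·25 − 55·(-10) = 2425.
∂h/∂x = [(-0.28)·25 − (-0.35)·(-10)] / 2425 = -0.004330
∂h/∂y = [75·(-0.35) − 55·(-0.28)] / 2425 = -0.004474
|∇h| = √(-0.004330² + -0.004474²) = 0.006226

0.0062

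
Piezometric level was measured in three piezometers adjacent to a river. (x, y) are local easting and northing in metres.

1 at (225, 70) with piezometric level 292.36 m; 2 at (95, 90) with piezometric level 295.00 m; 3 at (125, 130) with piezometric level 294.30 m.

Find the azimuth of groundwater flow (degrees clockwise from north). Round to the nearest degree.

084°

Taking 1 as reference: 2−1 = (-130, 20, +2.64); 3−1 = (-100, 60, +1.94).
Solve a·Δx + b·Δy = Δh: det = (-130)·60 − (-100)·20 = -5800.
∂h/∂x = [(+2.64)·60 − (+1.94)·20] / -5800 = -0.02062
∂h/∂y = [(-130)·(+1.94) − (-100)·(+2.64)] / -5800 = -0.002034
Flow direction (−∇h) has components (+0.02062 E, +0.002034 N).
Azimuth = atan2(E, N) = atan2(+0.02062, +0.002034) = 84.4° ≈ 084°.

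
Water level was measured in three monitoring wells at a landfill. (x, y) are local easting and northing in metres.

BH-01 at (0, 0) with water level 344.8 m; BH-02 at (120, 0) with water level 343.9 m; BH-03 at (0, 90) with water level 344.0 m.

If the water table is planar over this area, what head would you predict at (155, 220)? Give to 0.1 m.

341.7 m

∂h/∂x = (343.9 − 344.8) / (120 − 0) = -0.007500
∂h/∂y = (344.0 − 344.8) / (90 − 0) = -0.008889
h(155, 220) = 344.8 + (-0.007500)·(155) + (-0.008889)·(220) = 344.8 -1.163 -1.956 = 341.682 m.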